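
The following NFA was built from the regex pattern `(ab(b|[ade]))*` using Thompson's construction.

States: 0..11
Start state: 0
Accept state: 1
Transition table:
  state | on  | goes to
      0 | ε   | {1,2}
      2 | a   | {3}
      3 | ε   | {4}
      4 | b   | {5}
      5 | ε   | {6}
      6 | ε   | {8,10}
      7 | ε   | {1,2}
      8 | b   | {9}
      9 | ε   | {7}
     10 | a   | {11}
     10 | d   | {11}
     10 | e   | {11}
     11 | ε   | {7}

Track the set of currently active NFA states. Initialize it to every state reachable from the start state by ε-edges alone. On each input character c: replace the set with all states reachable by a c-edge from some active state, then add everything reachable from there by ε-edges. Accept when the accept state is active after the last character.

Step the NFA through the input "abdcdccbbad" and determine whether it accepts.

Answer: REJECT

Steps:
start: ε-closure({0}) = {0,1,2}
'a' @ 1: {3,4}
'b' @ 2: {5,6,8,10}
'd' @ 3: {1,2,7,11}  ✓accept
'c' @ 4: {}  — no active states
rest 'dccbbad' ignored (set empty)
after full input: {}  (accept=1 not in)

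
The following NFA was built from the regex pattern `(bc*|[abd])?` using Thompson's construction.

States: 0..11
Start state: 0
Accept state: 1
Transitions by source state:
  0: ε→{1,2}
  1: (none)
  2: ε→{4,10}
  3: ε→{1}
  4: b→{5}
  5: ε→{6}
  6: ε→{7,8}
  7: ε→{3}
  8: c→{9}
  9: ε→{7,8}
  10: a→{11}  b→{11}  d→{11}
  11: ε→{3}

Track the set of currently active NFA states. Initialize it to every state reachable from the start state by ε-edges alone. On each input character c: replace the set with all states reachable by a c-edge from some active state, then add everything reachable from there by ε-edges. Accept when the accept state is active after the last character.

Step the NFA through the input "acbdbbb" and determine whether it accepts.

S₀ = ε-closure({0}) = {0,1,2,4,10}
'a' @ 1: {1,3,11}  [accepting]
'c' @ 2: {}  — state set empty
rest 'bdbbb' ignored (set empty)
final: {}; accept 1 not in set

Answer: REJECT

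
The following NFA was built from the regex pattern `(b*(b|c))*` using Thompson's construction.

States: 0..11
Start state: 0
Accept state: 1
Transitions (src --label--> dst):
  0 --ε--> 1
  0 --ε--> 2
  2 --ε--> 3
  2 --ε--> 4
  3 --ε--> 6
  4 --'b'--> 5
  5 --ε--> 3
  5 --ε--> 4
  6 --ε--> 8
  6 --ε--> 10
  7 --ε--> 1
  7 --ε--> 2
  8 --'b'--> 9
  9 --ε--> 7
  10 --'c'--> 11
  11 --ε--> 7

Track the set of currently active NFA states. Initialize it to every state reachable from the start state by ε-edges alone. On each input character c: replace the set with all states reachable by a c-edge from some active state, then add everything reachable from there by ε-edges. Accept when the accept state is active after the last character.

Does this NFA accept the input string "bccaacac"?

Answer: REJECT

Trace:
S₀ = ε-closure({0}) = {0,1,2,3,4,6,8,10}
'b' @ 1: {1,2,3,4,5,6,7,8,9,10}  ✓accept
'c' @ 2: {1,2,3,4,6,7,8,10,11}  ✓accept
'c' @ 3: {1,2,3,4,6,7,8,10,11}  ✓accept
'a' @ 4: {}  — state set empty
rest 'acac' ignored (set empty)
end set {} — state 1 not in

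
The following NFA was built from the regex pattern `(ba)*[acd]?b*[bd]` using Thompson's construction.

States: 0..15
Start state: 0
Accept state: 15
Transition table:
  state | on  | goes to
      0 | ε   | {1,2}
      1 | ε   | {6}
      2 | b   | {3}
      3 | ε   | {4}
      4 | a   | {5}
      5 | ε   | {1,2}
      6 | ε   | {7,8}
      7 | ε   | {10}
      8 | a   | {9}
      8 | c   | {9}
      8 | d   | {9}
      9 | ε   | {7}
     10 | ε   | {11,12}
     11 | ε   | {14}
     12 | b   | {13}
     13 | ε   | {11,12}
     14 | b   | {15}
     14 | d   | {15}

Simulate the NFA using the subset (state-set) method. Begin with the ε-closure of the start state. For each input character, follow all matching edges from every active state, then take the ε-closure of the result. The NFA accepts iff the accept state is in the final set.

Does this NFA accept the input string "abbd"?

Answer: ACCEPT

Trace:
S₀ = ε-closure({0}) = {0,1,2,6,7,8,10,11,12,14}
'a' @ 1: {7,9,10,11,12,14}
'b' @ 2: {11,12,13,14,15}  ✓accept
'b' @ 3: {11,12,13,14,15}  ✓accept
'd' @ 4: {15}  ✓accept
after full input: {15}  (accept=15 in)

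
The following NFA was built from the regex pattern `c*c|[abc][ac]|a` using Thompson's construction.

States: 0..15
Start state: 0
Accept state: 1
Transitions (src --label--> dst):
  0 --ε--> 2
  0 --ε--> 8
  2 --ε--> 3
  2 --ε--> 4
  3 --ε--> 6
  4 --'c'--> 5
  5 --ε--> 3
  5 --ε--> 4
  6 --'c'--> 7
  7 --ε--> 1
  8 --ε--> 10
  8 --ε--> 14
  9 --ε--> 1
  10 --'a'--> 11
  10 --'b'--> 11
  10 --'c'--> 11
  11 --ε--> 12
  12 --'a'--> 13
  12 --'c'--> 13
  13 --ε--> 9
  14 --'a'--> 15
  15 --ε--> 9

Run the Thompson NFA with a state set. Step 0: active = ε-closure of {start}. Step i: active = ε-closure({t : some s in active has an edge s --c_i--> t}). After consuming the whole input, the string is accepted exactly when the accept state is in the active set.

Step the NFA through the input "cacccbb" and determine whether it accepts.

Answer: REJECT

Trace:
start: ε-closure({0}) = {0,2,3,4,6,8,10,14}
'c' @ 1: {1,3,4,5,6,7,11,12}  [accepting]
'a' @ 2: {1,9,13}  [accepting]
'c' @ 3: {}  — no active states
rest 'ccbb' ignored (set empty)
final: {}; accept 1 not in set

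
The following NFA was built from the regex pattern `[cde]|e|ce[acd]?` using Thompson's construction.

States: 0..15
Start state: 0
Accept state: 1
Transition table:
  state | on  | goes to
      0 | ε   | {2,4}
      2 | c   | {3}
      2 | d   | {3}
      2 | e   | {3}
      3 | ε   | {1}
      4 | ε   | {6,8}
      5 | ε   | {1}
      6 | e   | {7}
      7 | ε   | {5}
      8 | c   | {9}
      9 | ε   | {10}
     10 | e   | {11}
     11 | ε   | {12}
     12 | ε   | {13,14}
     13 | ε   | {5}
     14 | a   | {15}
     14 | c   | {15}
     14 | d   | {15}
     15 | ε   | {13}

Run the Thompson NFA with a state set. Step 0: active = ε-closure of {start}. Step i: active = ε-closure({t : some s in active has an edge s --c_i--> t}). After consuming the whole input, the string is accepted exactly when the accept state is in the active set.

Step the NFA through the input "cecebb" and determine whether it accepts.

Answer: REJECT

Steps:
initial (ε-close {0}): {0,2,4,6,8}
'c' @ 1: {1,3,9,10}  ✓accept
'e' @ 2: {1,5,11,12,13,14}  ✓accept
'c' @ 3: {1,5,13,15}  ✓accept
'e' @ 4: {}  — state set empty
rest 'bb' ignored (set empty)
end set {} — state 1 not in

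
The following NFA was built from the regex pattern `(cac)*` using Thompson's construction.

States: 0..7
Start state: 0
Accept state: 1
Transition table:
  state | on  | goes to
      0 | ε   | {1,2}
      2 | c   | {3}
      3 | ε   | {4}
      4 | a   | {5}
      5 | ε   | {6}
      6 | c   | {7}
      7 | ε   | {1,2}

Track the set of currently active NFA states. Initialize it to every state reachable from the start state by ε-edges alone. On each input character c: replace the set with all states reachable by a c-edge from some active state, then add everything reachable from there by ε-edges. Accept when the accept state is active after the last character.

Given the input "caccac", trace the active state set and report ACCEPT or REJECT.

Answer: ACCEPT

Derivation:
S₀ = ε-closure({0}) = {0,1,2}
'c' @ 1: {3,4}
'a' @ 2: {5,6}
'c' @ 3: {1,2,7}  ✓accept
'c' @ 4: {3,4}
'a' @ 5: {5,6}
'c' @ 6: {1,2,7}  ✓accept
end set {1,2,7} — state 1 in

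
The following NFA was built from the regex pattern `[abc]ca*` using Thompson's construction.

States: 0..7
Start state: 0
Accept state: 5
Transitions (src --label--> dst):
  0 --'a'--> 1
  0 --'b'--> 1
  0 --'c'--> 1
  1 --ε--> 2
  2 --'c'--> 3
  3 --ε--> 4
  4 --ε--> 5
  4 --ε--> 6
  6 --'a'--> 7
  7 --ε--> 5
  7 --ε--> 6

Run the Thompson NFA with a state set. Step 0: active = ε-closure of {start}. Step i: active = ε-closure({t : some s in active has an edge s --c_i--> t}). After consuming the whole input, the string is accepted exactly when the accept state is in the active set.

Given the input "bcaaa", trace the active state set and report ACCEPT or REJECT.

Answer: ACCEPT

Derivation:
start: ε-closure({0}) = {0}
'b' @ 1: {1,2}
'c' @ 2: {3,4,5,6}  (accept∈set)
'a' @ 3: {5,6,7}  (accept∈set)
'a' @ 4: {5,6,7}  (accept∈set)
'a' @ 5: {5,6,7}  (accept∈set)
after full input: {5,6,7}  (accept=5 in)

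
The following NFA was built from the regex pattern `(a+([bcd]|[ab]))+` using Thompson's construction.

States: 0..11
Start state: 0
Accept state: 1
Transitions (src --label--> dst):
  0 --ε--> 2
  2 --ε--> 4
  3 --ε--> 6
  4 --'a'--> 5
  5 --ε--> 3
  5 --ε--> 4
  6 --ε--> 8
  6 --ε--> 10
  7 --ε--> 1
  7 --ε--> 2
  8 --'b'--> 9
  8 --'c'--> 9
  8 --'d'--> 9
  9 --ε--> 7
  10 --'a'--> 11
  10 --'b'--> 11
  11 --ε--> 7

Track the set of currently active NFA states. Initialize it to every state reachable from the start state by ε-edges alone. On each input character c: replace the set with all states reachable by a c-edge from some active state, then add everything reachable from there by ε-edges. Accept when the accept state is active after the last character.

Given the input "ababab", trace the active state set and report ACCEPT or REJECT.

start: ε-closure({0}) = {0,2,4}
'a' @ 1: {3,4,5,6,8,10}
'b' @ 2: {1,2,4,7,9,11}  ✓accept
'a' @ 3: {3,4,5,6,8,10}
'b' @ 4: {1,2,4,7,9,11}  ✓accept
'a' @ 5: {3,4,5,6,8,10}
'b' @ 6: {1,2,4,7,9,11}  ✓accept
after full input: {1,2,4,7,9,11}  (accept=1 in)

Answer: ACCEPT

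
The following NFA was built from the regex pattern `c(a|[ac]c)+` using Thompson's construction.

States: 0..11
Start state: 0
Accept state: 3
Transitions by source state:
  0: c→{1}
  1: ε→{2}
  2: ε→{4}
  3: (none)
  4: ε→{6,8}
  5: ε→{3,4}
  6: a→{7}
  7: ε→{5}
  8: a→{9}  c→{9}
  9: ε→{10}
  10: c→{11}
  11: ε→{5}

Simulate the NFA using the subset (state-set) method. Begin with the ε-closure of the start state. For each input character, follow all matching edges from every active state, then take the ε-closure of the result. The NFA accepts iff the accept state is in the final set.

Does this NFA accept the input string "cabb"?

start: ε-closure({0}) = {0}
'c' @ 1: {1,2,4,6,8}
'a' @ 2: {3,4,5,6,7,8,9,10}  [accepting]
'b' @ 3: {}  — state set empty
rest 'b' ignored (set empty)
final: {}; accept 3 not in set

Answer: REJECT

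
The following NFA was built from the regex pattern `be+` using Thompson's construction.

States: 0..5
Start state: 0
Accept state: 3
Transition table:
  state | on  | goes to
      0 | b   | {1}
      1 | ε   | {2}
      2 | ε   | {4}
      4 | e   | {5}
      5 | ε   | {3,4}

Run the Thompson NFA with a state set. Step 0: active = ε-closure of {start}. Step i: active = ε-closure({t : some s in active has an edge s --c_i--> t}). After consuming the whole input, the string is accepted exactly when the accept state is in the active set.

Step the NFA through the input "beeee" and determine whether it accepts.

start: ε-closure({0}) = {0}
'b' @ 1: {1,2,4}
'e' @ 2: {3,4,5}  [accepting]
'e' @ 3: {3,4,5}  [accepting]
'e' @ 4: {3,4,5}  [accepting]
'e' @ 5: {3,4,5}  [accepting]
final: {3,4,5}; accept 3 in set

Answer: ACCEPT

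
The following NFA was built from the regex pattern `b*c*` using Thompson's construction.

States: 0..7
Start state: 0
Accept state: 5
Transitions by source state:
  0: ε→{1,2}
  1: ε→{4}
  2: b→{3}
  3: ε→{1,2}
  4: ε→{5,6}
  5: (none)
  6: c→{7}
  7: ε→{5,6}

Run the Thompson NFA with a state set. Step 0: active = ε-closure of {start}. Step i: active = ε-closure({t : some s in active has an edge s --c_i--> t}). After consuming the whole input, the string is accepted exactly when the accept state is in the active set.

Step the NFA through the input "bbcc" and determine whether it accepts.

start: ε-closure({0}) = {0,1,2,4,5,6}
'b' @ 1: {1,2,3,4,5,6}  [accepting]
'b' @ 2: {1,2,3,4,5,6}  [accepting]
'c' @ 3: {5,6,7}  [accepting]
'c' @ 4: {5,6,7}  [accepting]
final: {5,6,7}; accept 5 in set

Answer: ACCEPT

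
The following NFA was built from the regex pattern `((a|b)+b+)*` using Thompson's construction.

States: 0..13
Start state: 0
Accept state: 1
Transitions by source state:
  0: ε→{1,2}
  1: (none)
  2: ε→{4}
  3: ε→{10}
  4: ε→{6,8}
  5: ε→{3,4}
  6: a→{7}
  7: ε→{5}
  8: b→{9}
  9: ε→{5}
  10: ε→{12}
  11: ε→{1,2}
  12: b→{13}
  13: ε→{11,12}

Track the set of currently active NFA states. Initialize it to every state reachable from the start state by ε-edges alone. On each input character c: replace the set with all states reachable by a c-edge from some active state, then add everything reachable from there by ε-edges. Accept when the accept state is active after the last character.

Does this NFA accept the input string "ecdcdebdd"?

S₀ = ε-closure({0}) = {0,1,2,4,6,8}
'e' @ 1: {}  — state set empty
rest 'cdcdebdd' ignored (set empty)
final: {}; accept 1 not in set

Answer: REJECT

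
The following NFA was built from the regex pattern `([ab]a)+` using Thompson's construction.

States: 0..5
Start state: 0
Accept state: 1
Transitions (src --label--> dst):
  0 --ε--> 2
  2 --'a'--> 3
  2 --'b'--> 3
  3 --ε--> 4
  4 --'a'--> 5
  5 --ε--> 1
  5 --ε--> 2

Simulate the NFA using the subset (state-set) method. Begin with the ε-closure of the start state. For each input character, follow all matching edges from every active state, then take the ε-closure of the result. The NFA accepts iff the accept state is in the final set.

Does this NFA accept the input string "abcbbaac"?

S₀ = ε-closure({0}) = {0,2}
'a' @ 1: {3,4}
'b' @ 2: {}  — state set empty
rest 'cbbaac' ignored (set empty)
end set {} — state 1 not in

Answer: REJECT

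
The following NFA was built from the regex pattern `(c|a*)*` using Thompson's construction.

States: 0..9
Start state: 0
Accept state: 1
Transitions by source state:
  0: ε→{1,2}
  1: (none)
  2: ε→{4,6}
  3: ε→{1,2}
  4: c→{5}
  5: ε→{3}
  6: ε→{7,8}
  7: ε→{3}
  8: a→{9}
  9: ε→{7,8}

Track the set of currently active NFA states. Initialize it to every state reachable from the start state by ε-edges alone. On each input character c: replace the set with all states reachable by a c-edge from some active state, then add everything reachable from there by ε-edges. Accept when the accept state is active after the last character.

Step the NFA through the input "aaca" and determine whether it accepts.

initial (ε-close {0}): {0,1,2,3,4,6,7,8}
'a' @ 1: {1,2,3,4,6,7,8,9}  [accepting]
'a' @ 2: {1,2,3,4,6,7,8,9}  [accepting]
'c' @ 3: {1,2,3,4,5,6,7,8}  [accepting]
'a' @ 4: {1,2,3,4,6,7,8,9}  [accepting]
final: {1,2,3,4,6,7,8,9}; accept 1 in set

Answer: ACCEPT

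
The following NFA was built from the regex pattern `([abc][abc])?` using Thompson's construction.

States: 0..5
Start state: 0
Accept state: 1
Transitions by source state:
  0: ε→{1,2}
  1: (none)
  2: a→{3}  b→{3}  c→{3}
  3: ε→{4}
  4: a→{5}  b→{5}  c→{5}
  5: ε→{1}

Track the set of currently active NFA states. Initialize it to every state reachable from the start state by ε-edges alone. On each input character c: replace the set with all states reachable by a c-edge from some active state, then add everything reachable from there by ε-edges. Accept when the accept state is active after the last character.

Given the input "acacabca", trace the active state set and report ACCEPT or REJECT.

start: ε-closure({0}) = {0,1,2}
'a' @ 1: {3,4}
'c' @ 2: {1,5}  ✓accept
'a' @ 3: {}  — dead — no transitions
rest 'cabca' ignored (set empty)
final: {}; accept 1 not in set

Answer: REJECT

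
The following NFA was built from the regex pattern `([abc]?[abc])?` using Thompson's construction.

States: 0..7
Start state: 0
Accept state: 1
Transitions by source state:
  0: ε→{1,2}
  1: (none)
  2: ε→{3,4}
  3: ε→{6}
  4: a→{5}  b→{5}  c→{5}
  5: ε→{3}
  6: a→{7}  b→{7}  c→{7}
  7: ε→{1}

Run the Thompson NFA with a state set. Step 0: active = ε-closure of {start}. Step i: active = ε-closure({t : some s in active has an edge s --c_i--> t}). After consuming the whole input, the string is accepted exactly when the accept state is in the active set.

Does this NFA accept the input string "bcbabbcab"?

initial (ε-close {0}): {0,1,2,3,4,6}
'b' @ 1: {1,3,5,6,7}  (accept∈set)
'c' @ 2: {1,7}  (accept∈set)
'b' @ 3: {}  — state set empty
rest 'abbcab' ignored (set empty)
after full input: {}  (accept=1 not in)

Answer: REJECT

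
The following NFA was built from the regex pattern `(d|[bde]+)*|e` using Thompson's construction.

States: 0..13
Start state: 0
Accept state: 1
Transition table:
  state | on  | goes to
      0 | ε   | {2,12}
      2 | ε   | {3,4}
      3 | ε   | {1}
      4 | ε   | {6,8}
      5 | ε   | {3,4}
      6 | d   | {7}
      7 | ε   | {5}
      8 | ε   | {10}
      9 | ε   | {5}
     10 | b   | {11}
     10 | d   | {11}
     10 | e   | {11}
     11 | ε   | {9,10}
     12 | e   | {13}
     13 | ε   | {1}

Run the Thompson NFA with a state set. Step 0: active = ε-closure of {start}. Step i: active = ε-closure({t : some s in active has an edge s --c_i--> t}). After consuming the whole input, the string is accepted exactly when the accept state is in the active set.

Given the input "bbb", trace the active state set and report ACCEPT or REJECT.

initial (ε-close {0}): {0,1,2,3,4,6,8,10,12}
'b' @ 1: {1,3,4,5,6,8,9,10,11}  (accept∈set)
'b' @ 2: {1,3,4,5,6,8,9,10,11}  (accept∈set)
'b' @ 3: {1,3,4,5,6,8,9,10,11}  (accept∈set)
end set {1,3,4,5,6,8,9,10,11} — state 1 in

Answer: ACCEPT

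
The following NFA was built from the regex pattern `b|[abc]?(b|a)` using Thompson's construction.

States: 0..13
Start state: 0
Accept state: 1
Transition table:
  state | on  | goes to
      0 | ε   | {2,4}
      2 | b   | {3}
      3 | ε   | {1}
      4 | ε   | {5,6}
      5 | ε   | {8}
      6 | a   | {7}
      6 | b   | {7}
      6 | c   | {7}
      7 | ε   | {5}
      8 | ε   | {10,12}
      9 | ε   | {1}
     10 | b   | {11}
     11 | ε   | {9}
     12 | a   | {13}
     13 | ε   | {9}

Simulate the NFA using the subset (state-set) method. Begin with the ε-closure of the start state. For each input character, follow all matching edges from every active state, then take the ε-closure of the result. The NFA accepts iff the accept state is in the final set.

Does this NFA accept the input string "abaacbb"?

S₀ = ε-closure({0}) = {0,2,4,5,6,8,10,12}
'a' @ 1: {1,5,7,8,9,10,12,13}  (accept∈set)
'b' @ 2: {1,9,11}  (accept∈set)
'a' @ 3: {}  — state set empty
rest 'acbb' ignored (set empty)
after full input: {}  (accept=1 not in)

Answer: REJECT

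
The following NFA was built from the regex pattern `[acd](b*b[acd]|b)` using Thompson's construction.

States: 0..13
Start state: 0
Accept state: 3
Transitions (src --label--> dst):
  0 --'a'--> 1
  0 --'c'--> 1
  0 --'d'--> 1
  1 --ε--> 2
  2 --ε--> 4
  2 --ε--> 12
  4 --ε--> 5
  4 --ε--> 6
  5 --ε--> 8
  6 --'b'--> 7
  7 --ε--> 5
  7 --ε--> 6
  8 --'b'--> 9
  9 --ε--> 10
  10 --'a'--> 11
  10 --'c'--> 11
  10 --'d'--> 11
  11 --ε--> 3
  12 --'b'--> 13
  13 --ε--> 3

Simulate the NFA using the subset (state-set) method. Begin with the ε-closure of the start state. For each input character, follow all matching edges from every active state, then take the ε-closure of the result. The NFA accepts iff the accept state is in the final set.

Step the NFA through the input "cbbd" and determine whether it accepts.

Answer: ACCEPT

Derivation:
start: ε-closure({0}) = {0}
'c' @ 1: {1,2,4,5,6,8,12}
'b' @ 2: {3,5,6,7,8,9,10,13}  (accept∈set)
'b' @ 3: {5,6,7,8,9,10}
'd' @ 4: {3,11}  (accept∈set)
end set {3,11} — state 3 in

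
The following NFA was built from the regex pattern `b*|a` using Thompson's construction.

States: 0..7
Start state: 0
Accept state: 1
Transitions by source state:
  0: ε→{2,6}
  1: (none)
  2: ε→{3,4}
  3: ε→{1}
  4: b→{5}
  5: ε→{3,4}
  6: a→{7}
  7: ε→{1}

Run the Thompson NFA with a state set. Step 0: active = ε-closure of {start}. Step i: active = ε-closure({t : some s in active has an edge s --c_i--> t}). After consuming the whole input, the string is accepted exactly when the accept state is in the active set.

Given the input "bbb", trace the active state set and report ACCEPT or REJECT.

Answer: ACCEPT

Trace:
S₀ = ε-closure({0}) = {0,1,2,3,4,6}
'b' @ 1: {1,3,4,5}  ✓accept
'b' @ 2: {1,3,4,5}  ✓accept
'b' @ 3: {1,3,4,5}  ✓accept
end set {1,3,4,5} — state 1 in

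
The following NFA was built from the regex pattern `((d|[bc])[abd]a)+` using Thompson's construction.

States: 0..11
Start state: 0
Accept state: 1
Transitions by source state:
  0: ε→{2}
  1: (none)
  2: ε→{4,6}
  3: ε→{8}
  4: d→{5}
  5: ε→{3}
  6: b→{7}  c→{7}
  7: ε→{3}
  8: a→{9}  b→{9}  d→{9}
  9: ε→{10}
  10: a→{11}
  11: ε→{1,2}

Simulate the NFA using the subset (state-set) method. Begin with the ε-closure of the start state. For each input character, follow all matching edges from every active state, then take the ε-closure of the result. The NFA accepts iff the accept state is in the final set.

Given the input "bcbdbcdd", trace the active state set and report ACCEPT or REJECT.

Answer: REJECT

Steps:
start: ε-closure({0}) = {0,2,4,6}
'b' @ 1: {3,7,8}
'c' @ 2: {}  — state set empty
rest 'bdbcdd' ignored (set empty)
final: {}; accept 1 not in set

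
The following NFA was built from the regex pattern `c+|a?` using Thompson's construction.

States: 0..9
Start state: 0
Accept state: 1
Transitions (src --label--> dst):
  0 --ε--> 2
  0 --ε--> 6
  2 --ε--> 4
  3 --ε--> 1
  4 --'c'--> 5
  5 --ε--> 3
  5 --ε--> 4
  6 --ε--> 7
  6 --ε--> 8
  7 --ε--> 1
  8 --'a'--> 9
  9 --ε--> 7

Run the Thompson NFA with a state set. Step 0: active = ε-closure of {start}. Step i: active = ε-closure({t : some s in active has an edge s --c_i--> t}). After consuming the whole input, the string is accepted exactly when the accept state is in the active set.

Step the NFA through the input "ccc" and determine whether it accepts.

initial (ε-close {0}): {0,1,2,4,6,7,8}
'c' @ 1: {1,3,4,5}  (accept∈set)
'c' @ 2: {1,3,4,5}  (accept∈set)
'c' @ 3: {1,3,4,5}  (accept∈set)
after full input: {1,3,4,5}  (accept=1 in)

Answer: ACCEPT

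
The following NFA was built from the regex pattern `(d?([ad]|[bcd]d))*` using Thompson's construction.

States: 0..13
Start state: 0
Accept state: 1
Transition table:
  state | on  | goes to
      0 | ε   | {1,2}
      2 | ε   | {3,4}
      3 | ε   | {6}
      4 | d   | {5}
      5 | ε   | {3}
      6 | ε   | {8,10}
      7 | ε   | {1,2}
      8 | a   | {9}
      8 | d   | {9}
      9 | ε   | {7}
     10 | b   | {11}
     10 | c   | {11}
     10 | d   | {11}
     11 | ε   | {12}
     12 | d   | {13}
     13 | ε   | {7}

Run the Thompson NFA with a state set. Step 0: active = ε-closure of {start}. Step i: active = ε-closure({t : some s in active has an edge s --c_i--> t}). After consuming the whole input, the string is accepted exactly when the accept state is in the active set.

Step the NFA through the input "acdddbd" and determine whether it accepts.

Answer: ACCEPT

Derivation:
S₀ = ε-closure({0}) = {0,1,2,3,4,6,8,10}
'a' @ 1: {1,2,3,4,6,7,8,9,10}  (accept∈set)
'c' @ 2: {11,12}
'd' @ 3: {1,2,3,4,6,7,8,10,13}  (accept∈set)
'd' @ 4: {1,2,3,4,5,6,7,8,9,10,11,12}  (accept∈set)
'd' @ 5: {1,2,3,4,5,6,7,8,9,10,11,12,13}  (accept∈set)
'b' @ 6: {11,12}
'd' @ 7: {1,2,3,4,6,7,8,10,13}  (accept∈set)
final: {1,2,3,4,6,7,8,10,13}; accept 1 in set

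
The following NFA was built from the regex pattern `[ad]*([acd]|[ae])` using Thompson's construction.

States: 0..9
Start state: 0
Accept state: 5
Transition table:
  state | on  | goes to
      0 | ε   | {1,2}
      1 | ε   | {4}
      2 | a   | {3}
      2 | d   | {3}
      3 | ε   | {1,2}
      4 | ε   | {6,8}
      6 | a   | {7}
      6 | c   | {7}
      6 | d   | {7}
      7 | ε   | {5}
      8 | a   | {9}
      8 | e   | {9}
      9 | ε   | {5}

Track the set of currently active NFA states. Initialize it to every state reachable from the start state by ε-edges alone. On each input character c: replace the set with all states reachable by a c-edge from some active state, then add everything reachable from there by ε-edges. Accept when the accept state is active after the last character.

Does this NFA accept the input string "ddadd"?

Answer: ACCEPT

Derivation:
S₀ = ε-closure({0}) = {0,1,2,4,6,8}
'd' @ 1: {1,2,3,4,5,6,7,8}  (accept∈set)
'd' @ 2: {1,2,3,4,5,6,7,8}  (accept∈set)
'a' @ 3: {1,2,3,4,5,6,7,8,9}  (accept∈set)
'd' @ 4: {1,2,3,4,5,6,7,8}  (accept∈set)
'd' @ 5: {1,2,3,4,5,6,7,8}  (accept∈set)
final: {1,2,3,4,5,6,7,8}; accept 5 in set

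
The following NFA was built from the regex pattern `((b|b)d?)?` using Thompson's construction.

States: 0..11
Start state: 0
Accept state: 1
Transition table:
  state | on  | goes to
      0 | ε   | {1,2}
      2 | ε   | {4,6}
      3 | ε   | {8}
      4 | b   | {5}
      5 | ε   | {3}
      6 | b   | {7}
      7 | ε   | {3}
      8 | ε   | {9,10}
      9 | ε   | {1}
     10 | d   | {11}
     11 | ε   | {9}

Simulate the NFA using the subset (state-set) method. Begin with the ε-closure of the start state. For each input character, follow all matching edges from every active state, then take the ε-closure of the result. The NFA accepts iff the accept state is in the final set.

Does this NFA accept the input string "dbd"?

S₀ = ε-closure({0}) = {0,1,2,4,6}
'd' @ 1: {}  — dead — no transitions
rest 'bd' ignored (set empty)
final: {}; accept 1 not in set

Answer: REJECT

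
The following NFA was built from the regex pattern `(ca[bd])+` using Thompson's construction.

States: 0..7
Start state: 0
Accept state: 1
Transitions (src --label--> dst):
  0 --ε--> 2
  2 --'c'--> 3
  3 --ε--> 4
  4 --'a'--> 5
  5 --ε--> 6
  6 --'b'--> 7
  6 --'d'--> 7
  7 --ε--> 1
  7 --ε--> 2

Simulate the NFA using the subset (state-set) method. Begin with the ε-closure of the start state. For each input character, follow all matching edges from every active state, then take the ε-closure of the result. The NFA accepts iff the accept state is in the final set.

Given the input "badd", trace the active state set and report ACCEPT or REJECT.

Answer: REJECT

Trace:
S₀ = ε-closure({0}) = {0,2}
'b' @ 1: {}  — state set empty
rest 'add' ignored (set empty)
end set {} — state 1 not in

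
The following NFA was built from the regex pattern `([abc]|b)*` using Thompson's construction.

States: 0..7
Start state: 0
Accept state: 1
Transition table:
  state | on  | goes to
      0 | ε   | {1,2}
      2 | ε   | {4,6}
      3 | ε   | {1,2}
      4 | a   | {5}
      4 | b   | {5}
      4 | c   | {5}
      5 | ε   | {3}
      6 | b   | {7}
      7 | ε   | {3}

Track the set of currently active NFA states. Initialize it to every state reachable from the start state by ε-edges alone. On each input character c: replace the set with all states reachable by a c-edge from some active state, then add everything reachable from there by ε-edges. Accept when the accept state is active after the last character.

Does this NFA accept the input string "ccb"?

Answer: ACCEPT

Trace:
initial (ε-close {0}): {0,1,2,4,6}
'c' @ 1: {1,2,3,4,5,6}  [accepting]
'c' @ 2: {1,2,3,4,5,6}  [accepting]
'b' @ 3: {1,2,3,4,5,6,7}  [accepting]
final: {1,2,3,4,5,6,7}; accept 1 in set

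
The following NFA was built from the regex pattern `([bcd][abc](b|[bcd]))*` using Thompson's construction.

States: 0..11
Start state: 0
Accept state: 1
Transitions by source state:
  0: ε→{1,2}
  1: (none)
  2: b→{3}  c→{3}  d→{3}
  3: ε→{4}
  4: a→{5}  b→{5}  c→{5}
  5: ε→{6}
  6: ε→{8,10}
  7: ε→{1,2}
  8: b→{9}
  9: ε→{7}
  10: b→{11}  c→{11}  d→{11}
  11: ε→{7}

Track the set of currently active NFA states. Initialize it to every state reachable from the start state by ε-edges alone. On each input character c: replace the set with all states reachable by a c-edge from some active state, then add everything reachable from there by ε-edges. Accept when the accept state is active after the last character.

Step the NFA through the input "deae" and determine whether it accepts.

start: ε-closure({0}) = {0,1,2}
'd' @ 1: {3,4}
'e' @ 2: {}  — state set empty
rest 'ae' ignored (set empty)
end set {} — state 1 not in

Answer: REJECT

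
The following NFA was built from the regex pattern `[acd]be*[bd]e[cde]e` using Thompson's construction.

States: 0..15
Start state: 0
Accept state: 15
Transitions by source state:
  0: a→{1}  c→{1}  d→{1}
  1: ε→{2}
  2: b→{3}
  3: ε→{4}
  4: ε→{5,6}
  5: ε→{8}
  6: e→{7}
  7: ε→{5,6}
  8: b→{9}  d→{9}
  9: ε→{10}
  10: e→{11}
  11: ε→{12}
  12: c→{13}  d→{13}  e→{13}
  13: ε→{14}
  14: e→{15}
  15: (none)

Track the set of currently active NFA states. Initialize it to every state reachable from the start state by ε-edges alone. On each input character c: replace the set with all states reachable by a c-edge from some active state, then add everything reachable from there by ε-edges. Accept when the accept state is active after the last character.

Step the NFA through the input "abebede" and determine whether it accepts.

Answer: ACCEPT

Steps:
S₀ = ε-closure({0}) = {0}
'a' @ 1: {1,2}
'b' @ 2: {3,4,5,6,8}
'e' @ 3: {5,6,7,8}
'b' @ 4: {9,10}
'e' @ 5: {11,12}
'd' @ 6: {13,14}
'e' @ 7: {15}  [accepting]
end set {15} — state 15 in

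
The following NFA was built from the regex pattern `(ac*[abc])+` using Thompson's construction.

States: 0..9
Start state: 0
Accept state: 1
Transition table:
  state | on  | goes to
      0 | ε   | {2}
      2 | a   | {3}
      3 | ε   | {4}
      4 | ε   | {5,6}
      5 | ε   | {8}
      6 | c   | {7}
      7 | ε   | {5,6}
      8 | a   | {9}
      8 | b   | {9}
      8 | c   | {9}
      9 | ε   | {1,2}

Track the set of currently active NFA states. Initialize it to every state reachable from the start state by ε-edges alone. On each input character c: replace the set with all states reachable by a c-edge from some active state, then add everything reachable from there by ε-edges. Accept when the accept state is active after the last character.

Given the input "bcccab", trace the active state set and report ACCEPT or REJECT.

Answer: REJECT

Steps:
S₀ = ε-closure({0}) = {0,2}
'b' @ 1: {}  — state set empty
rest 'cccab' ignored (set empty)
after full input: {}  (accept=1 not in)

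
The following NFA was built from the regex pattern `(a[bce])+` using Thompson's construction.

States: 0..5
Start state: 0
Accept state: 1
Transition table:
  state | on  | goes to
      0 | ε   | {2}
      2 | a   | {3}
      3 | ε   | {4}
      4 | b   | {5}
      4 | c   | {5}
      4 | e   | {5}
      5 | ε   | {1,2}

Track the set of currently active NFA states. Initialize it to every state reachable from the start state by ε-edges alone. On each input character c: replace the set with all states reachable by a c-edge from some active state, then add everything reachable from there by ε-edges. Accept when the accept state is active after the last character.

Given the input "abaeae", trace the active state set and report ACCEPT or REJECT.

Answer: ACCEPT

Steps:
initial (ε-close {0}): {0,2}
'a' @ 1: {3,4}
'b' @ 2: {1,2,5}  ✓accept
'a' @ 3: {3,4}
'e' @ 4: {1,2,5}  ✓accept
'a' @ 5: {3,4}
'e' @ 6: {1,2,5}  ✓accept
after full input: {1,2,5}  (accept=1 in)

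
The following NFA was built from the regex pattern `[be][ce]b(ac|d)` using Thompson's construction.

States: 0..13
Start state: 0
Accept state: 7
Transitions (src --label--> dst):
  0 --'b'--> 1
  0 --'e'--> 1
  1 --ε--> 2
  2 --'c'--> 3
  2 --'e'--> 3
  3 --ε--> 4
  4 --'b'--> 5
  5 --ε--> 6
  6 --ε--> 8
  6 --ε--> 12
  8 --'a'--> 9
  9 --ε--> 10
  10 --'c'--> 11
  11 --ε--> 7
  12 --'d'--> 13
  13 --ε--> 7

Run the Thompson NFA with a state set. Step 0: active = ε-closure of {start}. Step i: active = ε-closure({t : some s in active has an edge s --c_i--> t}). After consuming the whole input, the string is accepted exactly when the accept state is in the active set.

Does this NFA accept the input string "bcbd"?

S₀ = ε-closure({0}) = {0}
'b' @ 1: {1,2}
'c' @ 2: {3,4}
'b' @ 3: {5,6,8,12}
'd' @ 4: {7,13}  ✓accept
final: {7,13}; accept 7 in set

Answer: ACCEPT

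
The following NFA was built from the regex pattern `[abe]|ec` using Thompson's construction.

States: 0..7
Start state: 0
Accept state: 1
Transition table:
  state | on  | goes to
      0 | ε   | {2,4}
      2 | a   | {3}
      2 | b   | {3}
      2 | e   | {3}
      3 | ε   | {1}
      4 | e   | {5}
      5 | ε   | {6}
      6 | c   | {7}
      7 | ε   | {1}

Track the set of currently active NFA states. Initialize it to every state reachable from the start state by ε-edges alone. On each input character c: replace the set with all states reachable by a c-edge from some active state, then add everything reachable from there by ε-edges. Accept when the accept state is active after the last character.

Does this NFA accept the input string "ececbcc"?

S₀ = ε-closure({0}) = {0,2,4}
'e' @ 1: {1,3,5,6}  [accepting]
'c' @ 2: {1,7}  [accepting]
'e' @ 3: {}  — state set empty
rest 'cbcc' ignored (set empty)
after full input: {}  (accept=1 not in)

Answer: REJECT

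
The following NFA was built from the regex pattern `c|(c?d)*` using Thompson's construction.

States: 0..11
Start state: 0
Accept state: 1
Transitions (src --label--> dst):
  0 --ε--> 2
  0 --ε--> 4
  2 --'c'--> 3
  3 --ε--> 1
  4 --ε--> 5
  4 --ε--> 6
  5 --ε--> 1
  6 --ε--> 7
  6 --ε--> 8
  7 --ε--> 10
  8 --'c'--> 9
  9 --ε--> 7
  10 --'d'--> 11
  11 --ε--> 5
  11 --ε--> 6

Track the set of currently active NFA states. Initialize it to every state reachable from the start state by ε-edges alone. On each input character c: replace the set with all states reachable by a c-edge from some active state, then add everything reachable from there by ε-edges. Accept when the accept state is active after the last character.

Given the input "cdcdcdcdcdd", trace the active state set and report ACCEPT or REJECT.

initial (ε-close {0}): {0,1,2,4,5,6,7,8,10}
'c' @ 1: {1,3,7,9,10}  [accepting]
'd' @ 2: {1,5,6,7,8,10,11}  [accepting]
'c' @ 3: {7,9,10}
'd' @ 4: {1,5,6,7,8,10,11}  [accepting]
'c' @ 5: {7,9,10}
'd' @ 6: {1,5,6,7,8,10,11}  [accepting]
'c' @ 7: {7,9,10}
'd' @ 8: {1,5,6,7,8,10,11}  [accepting]
'c' @ 9: {7,9,10}
'd' @ 10: {1,5,6,7,8,10,11}  [accepting]
'd' @ 11: {1,5,6,7,8,10,11}  [accepting]
end set {1,5,6,7,8,10,11} — state 1 in

Answer: ACCEPT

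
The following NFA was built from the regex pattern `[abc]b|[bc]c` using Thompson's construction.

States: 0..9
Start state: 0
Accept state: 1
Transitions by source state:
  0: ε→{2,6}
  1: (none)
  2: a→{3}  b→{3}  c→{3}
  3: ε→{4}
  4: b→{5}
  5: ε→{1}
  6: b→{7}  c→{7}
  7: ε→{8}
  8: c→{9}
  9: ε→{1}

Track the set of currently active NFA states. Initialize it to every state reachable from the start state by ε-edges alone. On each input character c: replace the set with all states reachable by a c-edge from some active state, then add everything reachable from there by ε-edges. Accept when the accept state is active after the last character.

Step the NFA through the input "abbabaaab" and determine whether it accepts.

initial (ε-close {0}): {0,2,6}
'a' @ 1: {3,4}
'b' @ 2: {1,5}  (accept∈set)
'b' @ 3: {}  — dead — no transitions
rest 'abaaab' ignored (set empty)
after full input: {}  (accept=1 not in)

Answer: REJECT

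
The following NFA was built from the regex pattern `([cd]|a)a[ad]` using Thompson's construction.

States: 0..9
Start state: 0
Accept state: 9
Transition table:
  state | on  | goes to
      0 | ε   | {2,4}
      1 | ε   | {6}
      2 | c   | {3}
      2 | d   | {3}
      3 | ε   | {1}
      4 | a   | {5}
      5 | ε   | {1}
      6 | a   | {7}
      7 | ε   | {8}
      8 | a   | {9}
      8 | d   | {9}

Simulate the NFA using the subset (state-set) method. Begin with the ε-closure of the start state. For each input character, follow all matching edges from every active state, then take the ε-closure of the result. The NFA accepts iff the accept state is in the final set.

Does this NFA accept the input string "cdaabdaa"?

S₀ = ε-closure({0}) = {0,2,4}
'c' @ 1: {1,3,6}
'd' @ 2: {}  — no active states
rest 'aabdaa' ignored (set empty)
final: {}; accept 9 not in set

Answer: REJECT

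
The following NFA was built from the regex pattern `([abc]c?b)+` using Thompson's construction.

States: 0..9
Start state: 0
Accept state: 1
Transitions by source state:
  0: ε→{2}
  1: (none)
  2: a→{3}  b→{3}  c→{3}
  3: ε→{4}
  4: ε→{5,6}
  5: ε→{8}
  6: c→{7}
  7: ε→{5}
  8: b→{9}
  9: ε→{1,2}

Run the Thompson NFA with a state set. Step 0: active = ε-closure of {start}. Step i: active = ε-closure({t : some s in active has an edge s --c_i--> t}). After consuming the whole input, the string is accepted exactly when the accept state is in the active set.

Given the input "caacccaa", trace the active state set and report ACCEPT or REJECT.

start: ε-closure({0}) = {0,2}
'c' @ 1: {3,4,5,6,8}
'a' @ 2: {}  — state set empty
rest 'acccaa' ignored (set empty)
end set {} — state 1 not in

Answer: REJECT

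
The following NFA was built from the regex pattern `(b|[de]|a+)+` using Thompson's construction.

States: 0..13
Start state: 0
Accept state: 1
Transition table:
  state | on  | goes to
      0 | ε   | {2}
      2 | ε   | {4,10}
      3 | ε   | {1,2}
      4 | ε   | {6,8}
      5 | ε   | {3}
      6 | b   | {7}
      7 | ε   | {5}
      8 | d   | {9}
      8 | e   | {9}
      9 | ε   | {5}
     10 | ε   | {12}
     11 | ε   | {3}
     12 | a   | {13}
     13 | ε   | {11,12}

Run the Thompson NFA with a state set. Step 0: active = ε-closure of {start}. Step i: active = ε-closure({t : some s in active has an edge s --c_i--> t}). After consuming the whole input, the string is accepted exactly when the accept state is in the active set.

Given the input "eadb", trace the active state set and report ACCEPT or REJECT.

Answer: ACCEPT

Trace:
start: ε-closure({0}) = {0,2,4,6,8,10,12}
'e' @ 1: {1,2,3,4,5,6,8,9,10,12}  [accepting]
'a' @ 2: {1,2,3,4,6,8,10,11,12,13}  [accepting]
'd' @ 3: {1,2,3,4,5,6,8,9,10,12}  [accepting]
'b' @ 4: {1,2,3,4,5,6,7,8,10,12}  [accepting]
after full input: {1,2,3,4,5,6,7,8,10,12}  (accept=1 in)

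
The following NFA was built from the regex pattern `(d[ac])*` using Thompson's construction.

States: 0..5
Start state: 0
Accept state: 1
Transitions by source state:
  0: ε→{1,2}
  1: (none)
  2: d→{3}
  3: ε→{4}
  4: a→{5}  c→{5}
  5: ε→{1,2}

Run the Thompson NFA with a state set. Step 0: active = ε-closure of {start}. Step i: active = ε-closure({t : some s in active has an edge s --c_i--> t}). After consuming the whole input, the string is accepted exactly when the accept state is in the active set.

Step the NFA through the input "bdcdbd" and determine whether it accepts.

start: ε-closure({0}) = {0,1,2}
'b' @ 1: {}  — dead — no transitions
rest 'dcdbd' ignored (set empty)
final: {}; accept 1 not in set

Answer: REJECT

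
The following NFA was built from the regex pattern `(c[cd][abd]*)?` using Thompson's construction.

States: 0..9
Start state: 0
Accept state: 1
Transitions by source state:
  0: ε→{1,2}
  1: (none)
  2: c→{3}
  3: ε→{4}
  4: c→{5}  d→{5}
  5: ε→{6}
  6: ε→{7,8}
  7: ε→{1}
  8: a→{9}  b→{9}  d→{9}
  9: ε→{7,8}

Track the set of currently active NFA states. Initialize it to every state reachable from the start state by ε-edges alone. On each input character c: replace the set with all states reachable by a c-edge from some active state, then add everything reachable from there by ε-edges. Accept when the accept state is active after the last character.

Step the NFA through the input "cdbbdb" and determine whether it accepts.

Answer: ACCEPT

Steps:
initial (ε-close {0}): {0,1,2}
'c' @ 1: {3,4}
'd' @ 2: {1,5,6,7,8}  [accepting]
'b' @ 3: {1,7,8,9}  [accepting]
'b' @ 4: {1,7,8,9}  [accepting]
'd' @ 5: {1,7,8,9}  [accepting]
'b' @ 6: {1,7,8,9}  [accepting]
end set {1,7,8,9} — state 1 in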